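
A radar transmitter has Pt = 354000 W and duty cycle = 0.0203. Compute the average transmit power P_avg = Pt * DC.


P_avg = 354000 * 0.0203 = 7186.2 W

7186.2 W


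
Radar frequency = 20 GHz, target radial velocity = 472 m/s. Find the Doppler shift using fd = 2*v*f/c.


fd = 2 * 472 * 20000000000.0 / 3e8 = 62933.3 Hz

62933.3 Hz


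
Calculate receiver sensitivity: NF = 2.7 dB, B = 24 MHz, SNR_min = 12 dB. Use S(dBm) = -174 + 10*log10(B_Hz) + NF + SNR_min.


10*log10(24000000.0) = 73.8
S = -174 + 73.8 + 2.7 + 12 = -85.5 dBm

-85.5 dBm


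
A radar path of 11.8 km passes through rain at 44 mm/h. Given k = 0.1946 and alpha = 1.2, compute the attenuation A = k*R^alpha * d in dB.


gamma = 0.1946 * 44^1.2 = 18.250974 dB/km
A = 18.250974 * 11.8 = 215.36 dB

215.36 dB


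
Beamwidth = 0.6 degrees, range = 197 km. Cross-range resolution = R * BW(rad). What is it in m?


BW_rad = 0.010471976
CR = 197000 * 0.010471976 = 2063.0 m

2063.0 m


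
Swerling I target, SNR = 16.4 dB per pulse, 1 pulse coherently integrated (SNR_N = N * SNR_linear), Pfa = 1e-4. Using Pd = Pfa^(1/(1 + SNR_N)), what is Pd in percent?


SNR_lin = 10^(16.4/10) = 43.65158
SNR_N = 1 * 43.65158 = 43.65158
1/(1 + SNR_N) = 1/44.65158 = 0.0223956
Pd = (1e-4)^0.0223956 = 0.81361
Pd = 81.4%

81.4%


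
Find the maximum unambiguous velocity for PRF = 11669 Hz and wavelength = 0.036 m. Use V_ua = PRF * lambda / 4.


V_ua = 11669 * 0.036 / 4 = 105.0 m/s

105.0 m/s


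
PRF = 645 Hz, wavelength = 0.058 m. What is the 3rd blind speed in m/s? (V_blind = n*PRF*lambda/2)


V_blind = 3 * 645 * 0.058 / 2 = 56.1 m/s

56.1 m/s


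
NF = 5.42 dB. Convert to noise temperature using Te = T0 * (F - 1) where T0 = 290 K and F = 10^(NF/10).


NF_lin = 10^(5.42/10) = 3.483373
Te = 290 * (3.483373 - 1) = 720.2 K

720.2 K


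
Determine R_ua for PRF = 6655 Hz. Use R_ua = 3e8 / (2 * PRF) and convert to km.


R_ua = 3e8 / (2 * 6655) = 22539.4 m = 22.5 km

22.5 km


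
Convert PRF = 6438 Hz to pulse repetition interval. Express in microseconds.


PRI = 1/6438 = 0.0001553277 s = 155.3 us

155.3 us


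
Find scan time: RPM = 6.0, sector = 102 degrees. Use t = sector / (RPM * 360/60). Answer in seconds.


t = 102 / (6.0 * 360) * 60 = 2.83 s

2.83 s


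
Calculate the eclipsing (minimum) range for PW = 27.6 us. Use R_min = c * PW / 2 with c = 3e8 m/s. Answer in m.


R_min = 3e8 * 27.6e-6 / 2 = 4140.0 m

4140.0 m


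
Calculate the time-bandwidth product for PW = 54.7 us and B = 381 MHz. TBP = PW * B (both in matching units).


TBP = 54.7 * 381 = 20840.7

20840.7


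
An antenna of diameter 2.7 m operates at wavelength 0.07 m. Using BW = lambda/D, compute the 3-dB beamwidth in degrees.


BW_rad = 0.07 / 2.7 = 0.025926
BW_deg = 1.49 degrees

1.49 degrees


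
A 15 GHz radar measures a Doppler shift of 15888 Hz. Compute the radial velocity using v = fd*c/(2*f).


v = 15888 * 3e8 / (2 * 15000000000.0) = 158.9 m/s

158.9 m/s


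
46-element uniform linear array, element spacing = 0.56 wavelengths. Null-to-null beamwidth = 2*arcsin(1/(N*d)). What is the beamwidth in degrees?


1/(N*d) = 1/(46*0.56) = 0.03882
BW = 2*arcsin(0.03882) = 4.4 degrees

4.4 degrees


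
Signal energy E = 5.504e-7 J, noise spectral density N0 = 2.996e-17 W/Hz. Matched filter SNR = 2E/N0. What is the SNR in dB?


SNR_lin = 2 * 5.504e-7 / 2.996e-17 = 3.674e10
SNR_dB = 10*log10(3.674e10) = 105.7 dB

105.7 dB


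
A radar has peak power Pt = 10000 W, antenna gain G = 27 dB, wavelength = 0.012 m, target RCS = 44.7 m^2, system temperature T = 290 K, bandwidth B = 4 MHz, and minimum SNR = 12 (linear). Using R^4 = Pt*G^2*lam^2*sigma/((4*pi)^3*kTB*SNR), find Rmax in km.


G_lin = 10^(27/10) = 501.187234
R^4 = 10000 * 501.187234^2 * 0.012^2 * 44.7 / ((4*pi)^3 * 1.38e-23 * 290 * 4000000.0 * 12)
R^4 = 4.24153e16 m^4
R_max = (4.24153e16)^(1/4) = 14350.9 m = 14.4 km

14.4 km


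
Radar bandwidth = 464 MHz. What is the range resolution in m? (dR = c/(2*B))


dR = 3e8 / (2 * 464000000.0) = 0.32 m

0.32 m


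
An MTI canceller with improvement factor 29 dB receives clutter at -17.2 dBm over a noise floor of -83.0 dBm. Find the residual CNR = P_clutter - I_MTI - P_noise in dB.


CNR = -17.2 - 29 - (-83.0) = 36.8 dB

36.8 dB


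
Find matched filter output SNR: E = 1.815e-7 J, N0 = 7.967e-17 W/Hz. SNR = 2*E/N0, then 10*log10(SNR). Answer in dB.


SNR_lin = 2 * 1.815e-7 / 7.967e-17 = 4.556e9
SNR_dB = 10*log10(4.556e9) = 96.6 dB

96.6 dB


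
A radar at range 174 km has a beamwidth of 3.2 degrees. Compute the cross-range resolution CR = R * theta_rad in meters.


BW_rad = 0.055850536
CR = 174000 * 0.055850536 = 9718.0 m

9718.0 m


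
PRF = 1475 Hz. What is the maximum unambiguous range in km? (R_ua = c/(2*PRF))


R_ua = 3e8 / (2 * 1475) = 101694.9 m = 101.7 km

101.7 km


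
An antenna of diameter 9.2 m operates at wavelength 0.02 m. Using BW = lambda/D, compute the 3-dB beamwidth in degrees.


BW_rad = 0.02 / 9.2 = 0.002174
BW_deg = 0.12 degrees

0.12 degrees


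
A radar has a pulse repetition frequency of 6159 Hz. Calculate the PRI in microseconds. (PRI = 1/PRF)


PRI = 1/6159 = 0.000162364 s = 162.4 us

162.4 us


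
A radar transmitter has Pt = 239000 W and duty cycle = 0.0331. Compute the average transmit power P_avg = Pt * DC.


P_avg = 239000 * 0.0331 = 7910.9 W

7910.9 W


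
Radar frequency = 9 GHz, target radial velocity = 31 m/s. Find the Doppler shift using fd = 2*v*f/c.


fd = 2 * 31 * 9000000000.0 / 3e8 = 1860.0 Hz

1860.0 Hz


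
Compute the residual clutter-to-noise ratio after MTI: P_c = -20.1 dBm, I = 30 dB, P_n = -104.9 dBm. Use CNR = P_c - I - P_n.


CNR = -20.1 - 30 - (-104.9) = 54.8 dB

54.8 dB


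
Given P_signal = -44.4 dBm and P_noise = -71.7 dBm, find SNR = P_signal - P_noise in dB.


SNR = -44.4 - (-71.7) = 27.3 dB

27.3 dB


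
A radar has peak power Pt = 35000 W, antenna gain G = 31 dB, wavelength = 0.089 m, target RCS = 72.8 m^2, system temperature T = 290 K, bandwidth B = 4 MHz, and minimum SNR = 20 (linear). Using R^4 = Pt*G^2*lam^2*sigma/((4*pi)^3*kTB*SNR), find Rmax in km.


G_lin = 10^(31/10) = 1258.925412
R^4 = 35000 * 1258.925412^2 * 0.089^2 * 72.8 / ((4*pi)^3 * 1.38e-23 * 290 * 4000000.0 * 20)
R^4 = 5.03481e19 m^4
R_max = (5.03481e19)^(1/4) = 84235.6 m = 84.2 km

84.2 km


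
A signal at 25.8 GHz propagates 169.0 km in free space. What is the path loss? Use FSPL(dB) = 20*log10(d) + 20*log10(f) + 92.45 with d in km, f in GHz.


20*log10(169.0) = 44.56
20*log10(25.8) = 28.23
FSPL = 165.2 dB

165.2 dB


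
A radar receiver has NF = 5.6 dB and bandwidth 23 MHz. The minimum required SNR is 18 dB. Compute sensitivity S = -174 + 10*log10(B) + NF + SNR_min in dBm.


10*log10(23000000.0) = 73.62
S = -174 + 73.62 + 5.6 + 18 = -76.8 dBm

-76.8 dBm


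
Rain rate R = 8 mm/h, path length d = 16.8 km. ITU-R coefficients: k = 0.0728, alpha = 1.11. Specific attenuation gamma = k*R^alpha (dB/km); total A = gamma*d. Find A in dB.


gamma = 0.0728 * 8^1.11 = 0.732085 dB/km
A = 0.732085 * 16.8 = 12.3 dB

12.3 dB


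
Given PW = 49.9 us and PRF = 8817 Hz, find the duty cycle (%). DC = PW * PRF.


DC = 49.9e-6 * 8817 * 100 = 44.0%

44.0%


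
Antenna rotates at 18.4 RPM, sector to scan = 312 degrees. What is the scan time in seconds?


t = 312 / (18.4 * 360) * 60 = 2.83 s

2.83 s


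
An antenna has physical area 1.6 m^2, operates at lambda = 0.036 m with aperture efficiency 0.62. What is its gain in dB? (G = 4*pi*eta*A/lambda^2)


G_linear = 4*pi*0.62*1.6/0.036^2 = 9618.7
G_dB = 10*log10(9618.7) = 39.8 dB

39.8 dB


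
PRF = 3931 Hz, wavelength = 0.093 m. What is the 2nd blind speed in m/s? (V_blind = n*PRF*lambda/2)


V_blind = 2 * 3931 * 0.093 / 2 = 365.6 m/s

365.6 m/s


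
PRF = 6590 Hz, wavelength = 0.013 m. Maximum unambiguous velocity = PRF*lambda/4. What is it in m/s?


V_ua = 6590 * 0.013 / 4 = 21.4 m/s

21.4 m/s


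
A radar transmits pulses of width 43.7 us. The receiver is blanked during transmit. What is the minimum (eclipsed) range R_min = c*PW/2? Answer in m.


R_min = 3e8 * 43.7e-6 / 2 = 6555.0 m

6555.0 m


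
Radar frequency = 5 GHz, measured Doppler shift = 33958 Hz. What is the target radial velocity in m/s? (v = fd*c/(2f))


v = 33958 * 3e8 / (2 * 5000000000.0) = 1018.7 m/s

1018.7 m/s


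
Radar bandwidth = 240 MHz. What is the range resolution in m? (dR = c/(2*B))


dR = 3e8 / (2 * 240000000.0) = 0.63 m

0.63 m


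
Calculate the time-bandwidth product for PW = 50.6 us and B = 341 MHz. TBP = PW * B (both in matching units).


TBP = 50.6 * 341 = 17254.6

17254.6


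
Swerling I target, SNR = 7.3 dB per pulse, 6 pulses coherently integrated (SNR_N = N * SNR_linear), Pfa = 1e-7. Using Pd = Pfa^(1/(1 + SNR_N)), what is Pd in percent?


SNR_lin = 10^(7.3/10) = 5.37032
SNR_N = 6 * 5.37032 = 32.22192
1/(1 + SNR_N) = 1/33.22192 = 0.0301006
Pd = (1e-7)^0.0301006 = 0.6156
Pd = 61.6%

61.6%


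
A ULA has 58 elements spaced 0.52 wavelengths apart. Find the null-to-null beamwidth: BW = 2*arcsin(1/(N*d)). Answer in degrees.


1/(N*d) = 1/(58*0.52) = 0.033156
BW = 2*arcsin(0.033156) = 3.8 degrees

3.8 degrees


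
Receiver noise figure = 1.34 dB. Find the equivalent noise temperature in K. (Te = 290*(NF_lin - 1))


NF_lin = 10^(1.34/10) = 1.361445
Te = 290 * (1.361445 - 1) = 104.8 K

104.8 K


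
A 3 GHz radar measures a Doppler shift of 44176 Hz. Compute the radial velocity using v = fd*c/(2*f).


v = 44176 * 3e8 / (2 * 3000000000.0) = 2208.8 m/s

2208.8 m/s


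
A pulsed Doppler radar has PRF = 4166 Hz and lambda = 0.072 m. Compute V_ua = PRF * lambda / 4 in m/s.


V_ua = 4166 * 0.072 / 4 = 75.0 m/s

75.0 m/s


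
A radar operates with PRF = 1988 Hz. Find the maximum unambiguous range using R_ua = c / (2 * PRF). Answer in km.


R_ua = 3e8 / (2 * 1988) = 75452.7 m = 75.5 km

75.5 km


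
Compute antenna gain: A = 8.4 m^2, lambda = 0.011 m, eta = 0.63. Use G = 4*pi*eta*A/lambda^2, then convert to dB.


G_linear = 4*pi*0.63*8.4/0.011^2 = 549596.97
G_dB = 10*log10(549596.97) = 57.4 dB

57.4 dB


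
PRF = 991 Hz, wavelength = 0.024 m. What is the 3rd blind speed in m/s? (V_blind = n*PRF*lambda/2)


V_blind = 3 * 991 * 0.024 / 2 = 35.7 m/s

35.7 m/s


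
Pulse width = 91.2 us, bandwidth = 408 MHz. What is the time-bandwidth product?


TBP = 91.2 * 408 = 37209.6

37209.6


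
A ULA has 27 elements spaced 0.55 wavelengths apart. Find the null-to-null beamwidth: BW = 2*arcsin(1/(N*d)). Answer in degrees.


1/(N*d) = 1/(27*0.55) = 0.06734
BW = 2*arcsin(0.06734) = 7.7 degrees

7.7 degrees


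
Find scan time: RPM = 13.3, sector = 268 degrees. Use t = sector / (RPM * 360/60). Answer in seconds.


t = 268 / (13.3 * 360) * 60 = 3.36 s

3.36 s


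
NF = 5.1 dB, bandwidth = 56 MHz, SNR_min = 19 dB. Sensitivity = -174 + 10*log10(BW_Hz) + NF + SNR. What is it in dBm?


10*log10(56000000.0) = 77.48
S = -174 + 77.48 + 5.1 + 19 = -72.4 dBm

-72.4 dBm


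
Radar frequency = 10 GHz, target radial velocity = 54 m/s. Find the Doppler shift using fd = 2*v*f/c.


fd = 2 * 54 * 10000000000.0 / 3e8 = 3600.0 Hz

3600.0 Hz


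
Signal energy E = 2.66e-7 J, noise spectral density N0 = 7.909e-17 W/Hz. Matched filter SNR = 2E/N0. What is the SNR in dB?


SNR_lin = 2 * 2.66e-7 / 7.909e-17 = 6.727e9
SNR_dB = 10*log10(6.727e9) = 98.3 dB

98.3 dB


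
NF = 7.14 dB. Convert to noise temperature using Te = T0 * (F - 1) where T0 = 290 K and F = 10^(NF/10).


NF_lin = 10^(7.14/10) = 5.176068
Te = 290 * (5.176068 - 1) = 1211.1 K

1211.1 K


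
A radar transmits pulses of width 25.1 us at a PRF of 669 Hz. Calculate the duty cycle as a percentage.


DC = 25.1e-6 * 669 * 100 = 1.68%

1.68%


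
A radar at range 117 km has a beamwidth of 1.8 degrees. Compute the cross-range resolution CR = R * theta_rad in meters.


BW_rad = 0.031415927
CR = 117000 * 0.031415927 = 3675.7 m

3675.7 m


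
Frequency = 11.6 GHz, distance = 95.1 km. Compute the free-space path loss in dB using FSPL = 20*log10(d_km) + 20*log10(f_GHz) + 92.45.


20*log10(95.1) = 39.56
20*log10(11.6) = 21.29
FSPL = 153.3 dB

153.3 dB


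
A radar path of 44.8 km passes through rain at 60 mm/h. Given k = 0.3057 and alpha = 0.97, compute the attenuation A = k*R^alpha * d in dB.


gamma = 0.3057 * 60^0.97 = 16.221916 dB/km
A = 16.221916 * 44.8 = 726.74 dB

726.74 dB


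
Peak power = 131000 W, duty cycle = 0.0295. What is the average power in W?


P_avg = 131000 * 0.0295 = 3864.5 W

3864.5 W


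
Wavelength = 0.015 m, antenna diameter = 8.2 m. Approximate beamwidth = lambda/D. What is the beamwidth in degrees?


BW_rad = 0.015 / 8.2 = 0.001829
BW_deg = 0.1 degrees

0.1 degrees


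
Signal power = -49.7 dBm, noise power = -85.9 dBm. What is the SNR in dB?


SNR = -49.7 - (-85.9) = 36.2 dB

36.2 dB


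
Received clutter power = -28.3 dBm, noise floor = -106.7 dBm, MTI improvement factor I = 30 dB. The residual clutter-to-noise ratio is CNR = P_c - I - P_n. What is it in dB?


CNR = -28.3 - 30 - (-106.7) = 48.4 dB

48.4 dB


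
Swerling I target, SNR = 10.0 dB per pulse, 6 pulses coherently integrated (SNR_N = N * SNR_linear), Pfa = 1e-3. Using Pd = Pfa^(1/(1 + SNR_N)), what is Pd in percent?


SNR_lin = 10^(10.0/10) = 10.0
SNR_N = 6 * 10.0 = 60.0
1/(1 + SNR_N) = 1/61.0 = 0.0163934
Pd = (1e-3)^0.0163934 = 0.89293
Pd = 89.3%

89.3%


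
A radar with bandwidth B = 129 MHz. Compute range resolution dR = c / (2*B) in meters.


dR = 3e8 / (2 * 129000000.0) = 1.16 m

1.16 m


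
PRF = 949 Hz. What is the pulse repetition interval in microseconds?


PRI = 1/949 = 0.0010537408 s = 1053.7 us

1053.7 us


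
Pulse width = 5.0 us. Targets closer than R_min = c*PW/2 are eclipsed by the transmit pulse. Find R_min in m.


R_min = 3e8 * 5.0e-6 / 2 = 750.0 m

750.0 m


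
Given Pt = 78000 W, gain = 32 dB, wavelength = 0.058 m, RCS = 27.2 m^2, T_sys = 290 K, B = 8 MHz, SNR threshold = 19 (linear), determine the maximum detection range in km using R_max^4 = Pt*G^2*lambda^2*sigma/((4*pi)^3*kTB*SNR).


G_lin = 10^(32/10) = 1584.893192
R^4 = 78000 * 1584.893192^2 * 0.058^2 * 27.2 / ((4*pi)^3 * 1.38e-23 * 290 * 8000000.0 * 19)
R^4 = 1.48515e19 m^4
R_max = (1.48515e19)^(1/4) = 62078.7 m = 62.1 km

62.1 km


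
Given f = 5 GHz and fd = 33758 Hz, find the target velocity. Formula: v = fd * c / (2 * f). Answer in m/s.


v = 33758 * 3e8 / (2 * 5000000000.0) = 1012.7 m/s

1012.7 m/s


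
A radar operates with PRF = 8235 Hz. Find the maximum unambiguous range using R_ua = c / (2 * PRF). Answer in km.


R_ua = 3e8 / (2 * 8235) = 18214.9 m = 18.2 km

18.2 km


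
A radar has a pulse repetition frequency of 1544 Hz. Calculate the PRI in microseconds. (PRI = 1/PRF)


PRI = 1/1544 = 0.0006476684 s = 647.7 us

647.7 us


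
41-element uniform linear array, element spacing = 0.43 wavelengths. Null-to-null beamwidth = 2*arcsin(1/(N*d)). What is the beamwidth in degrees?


1/(N*d) = 1/(41*0.43) = 0.056721
BW = 2*arcsin(0.056721) = 6.5 degrees

6.5 degrees


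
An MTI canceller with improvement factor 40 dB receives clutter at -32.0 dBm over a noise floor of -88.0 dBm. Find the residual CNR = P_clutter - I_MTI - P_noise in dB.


CNR = -32.0 - 40 - (-88.0) = 16.0 dB

16.0 dB


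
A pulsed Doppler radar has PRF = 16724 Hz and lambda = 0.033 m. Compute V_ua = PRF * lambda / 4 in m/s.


V_ua = 16724 * 0.033 / 4 = 138.0 m/s

138.0 m/s


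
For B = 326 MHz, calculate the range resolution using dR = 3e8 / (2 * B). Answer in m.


dR = 3e8 / (2 * 326000000.0) = 0.46 m

0.46 m


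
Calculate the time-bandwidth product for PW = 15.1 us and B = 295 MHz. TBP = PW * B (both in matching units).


TBP = 15.1 * 295 = 4454.5

4454.5


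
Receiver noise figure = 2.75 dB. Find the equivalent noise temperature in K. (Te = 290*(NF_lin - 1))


NF_lin = 10^(2.75/10) = 1.883649
Te = 290 * (1.883649 - 1) = 256.3 K

256.3 K


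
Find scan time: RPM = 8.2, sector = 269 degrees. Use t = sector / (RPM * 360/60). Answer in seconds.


t = 269 / (8.2 * 360) * 60 = 5.47 s

5.47 s


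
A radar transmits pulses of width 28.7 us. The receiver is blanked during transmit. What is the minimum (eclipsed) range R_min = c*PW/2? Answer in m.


R_min = 3e8 * 28.7e-6 / 2 = 4305.0 m

4305.0 m


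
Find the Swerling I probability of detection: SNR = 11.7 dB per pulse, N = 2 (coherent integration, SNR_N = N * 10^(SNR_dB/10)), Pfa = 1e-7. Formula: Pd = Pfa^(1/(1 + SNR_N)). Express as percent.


SNR_lin = 10^(11.7/10) = 14.79108
SNR_N = 2 * 14.79108 = 29.58216
1/(1 + SNR_N) = 1/30.58216 = 0.0326988
Pd = (1e-7)^0.0326988 = 0.59035
Pd = 59.0%

59.0%


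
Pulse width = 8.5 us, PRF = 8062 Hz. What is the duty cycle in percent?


DC = 8.5e-6 * 8062 * 100 = 6.85%

6.85%


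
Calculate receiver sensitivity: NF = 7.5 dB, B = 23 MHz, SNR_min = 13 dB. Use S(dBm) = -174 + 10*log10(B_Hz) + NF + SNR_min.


10*log10(23000000.0) = 73.62
S = -174 + 73.62 + 7.5 + 13 = -79.9 dBm

-79.9 dBm


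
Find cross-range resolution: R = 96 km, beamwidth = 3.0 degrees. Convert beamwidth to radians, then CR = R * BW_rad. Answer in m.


BW_rad = 0.052359878
CR = 96000 * 0.052359878 = 5026.5 m

5026.5 m


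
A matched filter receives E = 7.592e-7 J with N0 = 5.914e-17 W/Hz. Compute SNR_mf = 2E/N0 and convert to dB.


SNR_lin = 2 * 7.592e-7 / 5.914e-17 = 2.567e10
SNR_dB = 10*log10(2.567e10) = 104.1 dB

104.1 dB


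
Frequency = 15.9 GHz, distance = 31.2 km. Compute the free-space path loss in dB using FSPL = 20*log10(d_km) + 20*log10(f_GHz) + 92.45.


20*log10(31.2) = 29.88
20*log10(15.9) = 24.03
FSPL = 146.4 dB

146.4 dB


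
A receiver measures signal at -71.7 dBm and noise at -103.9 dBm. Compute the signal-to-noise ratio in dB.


SNR = -71.7 - (-103.9) = 32.2 dB

32.2 dB


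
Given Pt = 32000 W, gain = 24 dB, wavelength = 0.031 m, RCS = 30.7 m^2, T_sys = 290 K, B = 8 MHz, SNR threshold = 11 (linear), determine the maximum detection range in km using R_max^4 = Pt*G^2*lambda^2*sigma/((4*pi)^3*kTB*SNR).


G_lin = 10^(24/10) = 251.188643
R^4 = 32000 * 251.188643^2 * 0.031^2 * 30.7 / ((4*pi)^3 * 1.38e-23 * 290 * 8000000.0 * 11)
R^4 = 8.52359e16 m^4
R_max = (8.52359e16)^(1/4) = 17086.6 m = 17.1 km

17.1 km


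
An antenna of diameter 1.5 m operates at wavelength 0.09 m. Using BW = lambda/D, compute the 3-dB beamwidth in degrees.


BW_rad = 0.09 / 1.5 = 0.06
BW_deg = 3.44 degrees

3.44 degrees


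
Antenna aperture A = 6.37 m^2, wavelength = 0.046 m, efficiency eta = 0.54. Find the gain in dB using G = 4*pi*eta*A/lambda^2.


G_linear = 4*pi*0.54*6.37/0.046^2 = 20428.07
G_dB = 10*log10(20428.07) = 43.1 dB

43.1 dB


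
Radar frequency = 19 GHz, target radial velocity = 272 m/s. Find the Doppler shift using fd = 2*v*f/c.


fd = 2 * 272 * 19000000000.0 / 3e8 = 34453.3 Hz

34453.3 Hz


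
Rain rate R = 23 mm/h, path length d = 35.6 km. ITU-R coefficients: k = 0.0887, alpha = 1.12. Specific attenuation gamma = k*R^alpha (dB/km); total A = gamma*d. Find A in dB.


gamma = 0.0887 * 23^1.12 = 2.972068 dB/km
A = 2.972068 * 35.6 = 105.81 dB

105.81 dB


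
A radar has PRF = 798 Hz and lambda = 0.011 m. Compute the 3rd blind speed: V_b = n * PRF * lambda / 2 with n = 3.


V_blind = 3 * 798 * 0.011 / 2 = 13.2 m/s

13.2 m/s


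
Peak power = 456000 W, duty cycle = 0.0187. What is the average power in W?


P_avg = 456000 * 0.0187 = 8527.2 W

8527.2 W


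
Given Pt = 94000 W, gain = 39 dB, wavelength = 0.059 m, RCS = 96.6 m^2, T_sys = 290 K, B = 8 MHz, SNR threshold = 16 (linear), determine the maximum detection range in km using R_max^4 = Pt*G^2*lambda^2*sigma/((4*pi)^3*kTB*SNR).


G_lin = 10^(39/10) = 7943.282347
R^4 = 94000 * 7943.282347^2 * 0.059^2 * 96.6 / ((4*pi)^3 * 1.38e-23 * 290 * 8000000.0 * 16)
R^4 = 1.96197e21 m^4
R_max = (1.96197e21)^(1/4) = 210461.7 m = 210.5 km

210.5 km


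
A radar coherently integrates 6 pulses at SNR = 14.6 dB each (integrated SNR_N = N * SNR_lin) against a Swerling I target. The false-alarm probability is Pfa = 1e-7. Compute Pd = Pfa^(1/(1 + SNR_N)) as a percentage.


SNR_lin = 10^(14.6/10) = 28.84032
SNR_N = 6 * 28.84032 = 173.04192
1/(1 + SNR_N) = 1/174.04192 = 0.0057457
Pd = (1e-7)^0.0057457 = 0.91155
Pd = 91.2%

91.2%


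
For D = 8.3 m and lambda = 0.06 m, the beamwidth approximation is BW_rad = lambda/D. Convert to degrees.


BW_rad = 0.06 / 8.3 = 0.007229
BW_deg = 0.41 degrees

0.41 degrees


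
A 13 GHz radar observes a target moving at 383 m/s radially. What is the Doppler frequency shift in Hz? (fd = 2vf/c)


fd = 2 * 383 * 13000000000.0 / 3e8 = 33193.3 Hz

33193.3 Hz


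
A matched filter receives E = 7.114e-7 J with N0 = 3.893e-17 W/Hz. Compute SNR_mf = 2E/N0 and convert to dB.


SNR_lin = 2 * 7.114e-7 / 3.893e-17 = 3.655e10
SNR_dB = 10*log10(3.655e10) = 105.6 dB

105.6 dB


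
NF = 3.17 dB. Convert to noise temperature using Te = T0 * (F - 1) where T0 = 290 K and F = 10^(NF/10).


NF_lin = 10^(3.17/10) = 2.074914
Te = 290 * (2.074914 - 1) = 311.7 K

311.7 K


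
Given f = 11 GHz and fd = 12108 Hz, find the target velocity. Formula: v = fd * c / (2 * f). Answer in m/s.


v = 12108 * 3e8 / (2 * 11000000000.0) = 165.1 m/s

165.1 m/s


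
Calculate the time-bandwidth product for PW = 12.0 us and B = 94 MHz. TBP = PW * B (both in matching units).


TBP = 12.0 * 94 = 1128.0

1128.0


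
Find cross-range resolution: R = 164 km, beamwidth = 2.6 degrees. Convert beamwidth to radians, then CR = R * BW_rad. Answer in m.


BW_rad = 0.045378561
CR = 164000 * 0.045378561 = 7442.1 m

7442.1 m


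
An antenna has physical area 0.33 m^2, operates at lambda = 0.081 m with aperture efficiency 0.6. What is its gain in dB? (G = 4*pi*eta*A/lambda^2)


G_linear = 4*pi*0.6*0.33/0.081^2 = 379.23
G_dB = 10*log10(379.23) = 25.8 dB

25.8 dB


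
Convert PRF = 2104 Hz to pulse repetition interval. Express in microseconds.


PRI = 1/2104 = 0.0004752852 s = 475.3 us

475.3 us


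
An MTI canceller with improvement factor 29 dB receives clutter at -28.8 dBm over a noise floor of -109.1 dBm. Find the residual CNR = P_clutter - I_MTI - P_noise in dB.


CNR = -28.8 - 29 - (-109.1) = 51.3 dB

51.3 dB


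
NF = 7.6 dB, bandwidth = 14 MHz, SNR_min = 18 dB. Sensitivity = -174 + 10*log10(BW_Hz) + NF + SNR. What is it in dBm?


10*log10(14000000.0) = 71.46
S = -174 + 71.46 + 7.6 + 18 = -76.9 dBm

-76.9 dBm


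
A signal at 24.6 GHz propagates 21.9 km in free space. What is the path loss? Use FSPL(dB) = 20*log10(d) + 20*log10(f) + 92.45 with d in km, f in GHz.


20*log10(21.9) = 26.81
20*log10(24.6) = 27.82
FSPL = 147.1 dB

147.1 dB


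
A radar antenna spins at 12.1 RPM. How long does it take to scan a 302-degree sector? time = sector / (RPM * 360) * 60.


t = 302 / (12.1 * 360) * 60 = 4.16 s

4.16 s


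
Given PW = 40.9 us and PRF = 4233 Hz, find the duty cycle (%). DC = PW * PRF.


DC = 40.9e-6 * 4233 * 100 = 17.31%

17.31%


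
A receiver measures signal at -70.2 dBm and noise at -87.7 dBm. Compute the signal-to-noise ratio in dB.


SNR = -70.2 - (-87.7) = 17.5 dB

17.5 dB


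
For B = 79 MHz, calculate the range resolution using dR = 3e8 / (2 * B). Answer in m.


dR = 3e8 / (2 * 79000000.0) = 1.9 m

1.9 m


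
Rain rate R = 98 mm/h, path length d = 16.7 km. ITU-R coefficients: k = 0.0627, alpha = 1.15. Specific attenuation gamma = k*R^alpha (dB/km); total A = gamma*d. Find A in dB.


gamma = 0.0627 * 98^1.15 = 12.222992 dB/km
A = 12.222992 * 16.7 = 204.12 dB

204.12 dB


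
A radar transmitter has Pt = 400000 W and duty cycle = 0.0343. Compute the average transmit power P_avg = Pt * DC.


P_avg = 400000 * 0.0343 = 13720.0 W

13720.0 W


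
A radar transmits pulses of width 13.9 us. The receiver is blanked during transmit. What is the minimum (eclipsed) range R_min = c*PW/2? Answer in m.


R_min = 3e8 * 13.9e-6 / 2 = 2085.0 m

2085.0 m


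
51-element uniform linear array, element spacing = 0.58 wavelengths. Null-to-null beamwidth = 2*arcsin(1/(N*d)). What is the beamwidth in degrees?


1/(N*d) = 1/(51*0.58) = 0.033807
BW = 2*arcsin(0.033807) = 3.9 degrees

3.9 degrees


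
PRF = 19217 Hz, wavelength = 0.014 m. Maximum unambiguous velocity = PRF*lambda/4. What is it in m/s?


V_ua = 19217 * 0.014 / 4 = 67.3 m/s

67.3 m/s


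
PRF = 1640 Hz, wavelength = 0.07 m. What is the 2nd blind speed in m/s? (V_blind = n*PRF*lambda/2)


V_blind = 2 * 1640 * 0.07 / 2 = 114.8 m/s

114.8 m/s


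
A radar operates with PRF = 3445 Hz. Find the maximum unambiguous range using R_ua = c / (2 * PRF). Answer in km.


R_ua = 3e8 / (2 * 3445) = 43541.4 m = 43.5 km

43.5 km


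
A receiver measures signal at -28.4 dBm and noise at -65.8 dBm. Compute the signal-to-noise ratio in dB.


SNR = -28.4 - (-65.8) = 37.4 dB

37.4 dB


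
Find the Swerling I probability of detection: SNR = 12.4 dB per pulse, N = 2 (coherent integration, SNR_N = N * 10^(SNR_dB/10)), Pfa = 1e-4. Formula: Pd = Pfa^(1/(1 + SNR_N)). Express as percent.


SNR_lin = 10^(12.4/10) = 17.37801
SNR_N = 2 * 17.37801 = 34.75602
1/(1 + SNR_N) = 1/35.75602 = 0.0279673
Pd = (1e-4)^0.0279673 = 0.77291
Pd = 77.3%

77.3%


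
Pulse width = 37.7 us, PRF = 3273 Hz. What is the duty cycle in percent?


DC = 37.7e-6 * 3273 * 100 = 12.34%

12.34%


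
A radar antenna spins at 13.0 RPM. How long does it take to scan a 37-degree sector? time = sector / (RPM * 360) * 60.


t = 37 / (13.0 * 360) * 60 = 0.47 s

0.47 s


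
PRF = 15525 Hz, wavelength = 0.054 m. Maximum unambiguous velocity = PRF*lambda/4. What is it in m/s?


V_ua = 15525 * 0.054 / 4 = 209.6 m/s

209.6 m/s


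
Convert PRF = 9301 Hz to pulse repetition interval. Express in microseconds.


PRI = 1/9301 = 0.0001075153 s = 107.5 us

107.5 us


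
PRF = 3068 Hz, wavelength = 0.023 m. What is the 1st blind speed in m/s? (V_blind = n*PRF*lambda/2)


V_blind = 1 * 3068 * 0.023 / 2 = 35.3 m/s

35.3 m/s


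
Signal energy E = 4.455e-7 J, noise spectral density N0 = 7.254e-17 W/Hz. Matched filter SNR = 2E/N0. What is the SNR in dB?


SNR_lin = 2 * 4.455e-7 / 7.254e-17 = 1.228e10
SNR_dB = 10*log10(1.228e10) = 100.9 dB

100.9 dB


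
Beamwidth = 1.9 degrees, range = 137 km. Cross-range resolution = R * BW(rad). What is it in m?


BW_rad = 0.033161256
CR = 137000 * 0.033161256 = 4543.1 m

4543.1 m


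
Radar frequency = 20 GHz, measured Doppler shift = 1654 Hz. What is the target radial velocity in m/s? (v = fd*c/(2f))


v = 1654 * 3e8 / (2 * 20000000000.0) = 12.4 m/s

12.4 m/s


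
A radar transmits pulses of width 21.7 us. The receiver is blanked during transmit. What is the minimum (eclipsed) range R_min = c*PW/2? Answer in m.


R_min = 3e8 * 21.7e-6 / 2 = 3255.0 m

3255.0 m


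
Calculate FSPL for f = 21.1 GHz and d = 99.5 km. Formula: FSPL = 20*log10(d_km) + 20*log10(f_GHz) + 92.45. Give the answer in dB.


20*log10(99.5) = 39.96
20*log10(21.1) = 26.49
FSPL = 158.9 dB

158.9 dB


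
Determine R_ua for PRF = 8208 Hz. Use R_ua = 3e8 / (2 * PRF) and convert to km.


R_ua = 3e8 / (2 * 8208) = 18274.9 m = 18.3 km

18.3 km


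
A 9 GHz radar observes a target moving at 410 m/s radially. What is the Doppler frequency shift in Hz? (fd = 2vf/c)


fd = 2 * 410 * 9000000000.0 / 3e8 = 24600.0 Hz

24600.0 Hz


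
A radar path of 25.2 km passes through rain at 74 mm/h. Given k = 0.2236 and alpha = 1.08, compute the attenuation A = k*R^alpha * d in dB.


gamma = 0.2236 * 74^1.08 = 23.34759 dB/km
A = 23.34759 * 25.2 = 588.36 dB

588.36 dB


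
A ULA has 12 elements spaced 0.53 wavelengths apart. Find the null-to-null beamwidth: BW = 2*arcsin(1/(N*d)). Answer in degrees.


1/(N*d) = 1/(12*0.53) = 0.157233
BW = 2*arcsin(0.157233) = 18.1 degrees

18.1 degrees


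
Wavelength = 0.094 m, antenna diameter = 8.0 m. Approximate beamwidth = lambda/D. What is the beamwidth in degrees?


BW_rad = 0.094 / 8.0 = 0.01175
BW_deg = 0.67 degrees

0.67 degrees


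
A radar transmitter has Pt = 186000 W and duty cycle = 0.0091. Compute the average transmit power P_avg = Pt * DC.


P_avg = 186000 * 0.0091 = 1692.6 W

1692.6 W


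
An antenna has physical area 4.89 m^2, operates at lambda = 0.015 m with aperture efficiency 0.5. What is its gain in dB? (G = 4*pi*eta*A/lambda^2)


G_linear = 4*pi*0.5*4.89/0.015^2 = 136554.56
G_dB = 10*log10(136554.56) = 51.4 dB

51.4 dB


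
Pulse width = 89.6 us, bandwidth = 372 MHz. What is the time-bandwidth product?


TBP = 89.6 * 372 = 33331.2

33331.2


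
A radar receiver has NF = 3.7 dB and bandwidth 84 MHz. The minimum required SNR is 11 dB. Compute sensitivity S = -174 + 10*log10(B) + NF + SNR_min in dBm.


10*log10(84000000.0) = 79.24
S = -174 + 79.24 + 3.7 + 11 = -80.1 dBm

-80.1 dBm


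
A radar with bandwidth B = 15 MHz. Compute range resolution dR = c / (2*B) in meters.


dR = 3e8 / (2 * 15000000.0) = 10.0 m

10.0 m


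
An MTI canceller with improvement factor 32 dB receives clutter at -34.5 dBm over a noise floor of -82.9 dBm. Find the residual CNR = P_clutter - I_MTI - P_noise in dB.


CNR = -34.5 - 32 - (-82.9) = 16.4 dB

16.4 dB


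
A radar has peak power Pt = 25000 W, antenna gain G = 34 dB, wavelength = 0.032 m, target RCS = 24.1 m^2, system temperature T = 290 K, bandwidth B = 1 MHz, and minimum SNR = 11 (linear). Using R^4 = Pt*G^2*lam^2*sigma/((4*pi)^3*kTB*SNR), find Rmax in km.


G_lin = 10^(34/10) = 2511.886432
R^4 = 25000 * 2511.886432^2 * 0.032^2 * 24.1 / ((4*pi)^3 * 1.38e-23 * 290 * 1000000.0 * 11)
R^4 = 4.45613e19 m^4
R_max = (4.45613e19)^(1/4) = 81703.3 m = 81.7 km

81.7 km


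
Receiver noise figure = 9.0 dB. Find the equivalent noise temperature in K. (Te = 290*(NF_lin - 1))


NF_lin = 10^(9.0/10) = 7.943282
Te = 290 * (7.943282 - 1) = 2013.6 K

2013.6 K


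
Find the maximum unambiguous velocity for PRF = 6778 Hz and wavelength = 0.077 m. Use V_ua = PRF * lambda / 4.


V_ua = 6778 * 0.077 / 4 = 130.5 m/s

130.5 m/s


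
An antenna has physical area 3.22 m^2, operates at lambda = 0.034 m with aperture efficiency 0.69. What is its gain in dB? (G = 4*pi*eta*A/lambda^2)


G_linear = 4*pi*0.69*3.22/0.034^2 = 24152.22
G_dB = 10*log10(24152.22) = 43.8 dB

43.8 dB


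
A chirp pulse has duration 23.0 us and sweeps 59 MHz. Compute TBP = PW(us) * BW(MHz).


TBP = 23.0 * 59 = 1357.0

1357.0


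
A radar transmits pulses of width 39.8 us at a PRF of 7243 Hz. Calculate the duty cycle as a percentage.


DC = 39.8e-6 * 7243 * 100 = 28.83%

28.83%


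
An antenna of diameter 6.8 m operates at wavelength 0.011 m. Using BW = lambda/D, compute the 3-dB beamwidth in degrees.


BW_rad = 0.011 / 6.8 = 0.001618
BW_deg = 0.09 degrees

0.09 degrees


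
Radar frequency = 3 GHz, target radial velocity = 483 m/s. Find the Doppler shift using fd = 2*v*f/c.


fd = 2 * 483 * 3000000000.0 / 3e8 = 9660.0 Hz

9660.0 Hz


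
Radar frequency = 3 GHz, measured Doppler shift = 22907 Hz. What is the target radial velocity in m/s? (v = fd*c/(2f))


v = 22907 * 3e8 / (2 * 3000000000.0) = 1145.4 m/s

1145.4 m/s


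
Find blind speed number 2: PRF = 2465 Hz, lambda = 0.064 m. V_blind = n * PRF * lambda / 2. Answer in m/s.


V_blind = 2 * 2465 * 0.064 / 2 = 157.8 m/s

157.8 m/s


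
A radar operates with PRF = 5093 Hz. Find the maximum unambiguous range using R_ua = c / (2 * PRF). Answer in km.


R_ua = 3e8 / (2 * 5093) = 29452.2 m = 29.5 km

29.5 km


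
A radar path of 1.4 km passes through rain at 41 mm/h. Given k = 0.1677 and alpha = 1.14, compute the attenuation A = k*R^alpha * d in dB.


gamma = 0.1677 * 41^1.14 = 11.563962 dB/km
A = 11.563962 * 1.4 = 16.19 dB

16.19 dB


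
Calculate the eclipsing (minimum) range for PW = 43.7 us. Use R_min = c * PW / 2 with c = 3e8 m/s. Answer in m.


R_min = 3e8 * 43.7e-6 / 2 = 6555.0 m

6555.0 m


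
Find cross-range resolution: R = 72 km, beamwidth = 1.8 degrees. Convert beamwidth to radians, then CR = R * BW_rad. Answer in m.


BW_rad = 0.031415927
CR = 72000 * 0.031415927 = 2261.9 m

2261.9 m


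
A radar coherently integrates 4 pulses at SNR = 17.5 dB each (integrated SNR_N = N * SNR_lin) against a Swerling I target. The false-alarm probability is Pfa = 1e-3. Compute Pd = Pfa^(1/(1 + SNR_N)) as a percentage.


SNR_lin = 10^(17.5/10) = 56.23413
SNR_N = 4 * 56.23413 = 224.93652
1/(1 + SNR_N) = 1/225.93652 = 0.004426
Pd = (1e-3)^0.004426 = 0.96989
Pd = 97.0%

97.0%


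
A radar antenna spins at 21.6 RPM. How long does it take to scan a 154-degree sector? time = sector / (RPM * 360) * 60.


t = 154 / (21.6 * 360) * 60 = 1.19 s

1.19 s


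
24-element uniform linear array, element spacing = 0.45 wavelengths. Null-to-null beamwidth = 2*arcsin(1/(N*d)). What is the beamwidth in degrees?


1/(N*d) = 1/(24*0.45) = 0.092593
BW = 2*arcsin(0.092593) = 10.6 degrees

10.6 degrees


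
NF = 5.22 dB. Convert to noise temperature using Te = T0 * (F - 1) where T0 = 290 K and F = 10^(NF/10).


NF_lin = 10^(5.22/10) = 3.326596
Te = 290 * (3.326596 - 1) = 674.7 K

674.7 K


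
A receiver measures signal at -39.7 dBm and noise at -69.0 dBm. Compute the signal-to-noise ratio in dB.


SNR = -39.7 - (-69.0) = 29.3 dB

29.3 dB


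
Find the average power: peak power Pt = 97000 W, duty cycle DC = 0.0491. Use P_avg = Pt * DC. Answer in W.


P_avg = 97000 * 0.0491 = 4762.7 W

4762.7 W


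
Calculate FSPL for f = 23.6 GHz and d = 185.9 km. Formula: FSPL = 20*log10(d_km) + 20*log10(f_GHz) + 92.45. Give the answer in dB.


20*log10(185.9) = 45.39
20*log10(23.6) = 27.46
FSPL = 165.3 dB

165.3 dB


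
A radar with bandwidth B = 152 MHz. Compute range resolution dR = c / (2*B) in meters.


dR = 3e8 / (2 * 152000000.0) = 0.99 m

0.99 m


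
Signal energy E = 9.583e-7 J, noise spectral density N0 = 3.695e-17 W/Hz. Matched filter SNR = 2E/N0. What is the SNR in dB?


SNR_lin = 2 * 9.583e-7 / 3.695e-17 = 5.187e10
SNR_dB = 10*log10(5.187e10) = 107.1 dB

107.1 dB


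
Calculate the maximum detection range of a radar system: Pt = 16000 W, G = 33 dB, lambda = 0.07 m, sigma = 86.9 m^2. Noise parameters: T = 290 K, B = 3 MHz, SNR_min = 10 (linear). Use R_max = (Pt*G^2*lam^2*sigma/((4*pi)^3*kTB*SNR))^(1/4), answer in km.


G_lin = 10^(33/10) = 1995.262315
R^4 = 16000 * 1995.262315^2 * 0.07^2 * 86.9 / ((4*pi)^3 * 1.38e-23 * 290 * 3000000.0 * 10)
R^4 = 1.13843e20 m^4
R_max = (1.13843e20)^(1/4) = 103294.4 m = 103.3 km

103.3 km


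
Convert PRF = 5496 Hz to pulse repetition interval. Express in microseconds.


PRI = 1/5496 = 0.0001819505 s = 182.0 us

182.0 us


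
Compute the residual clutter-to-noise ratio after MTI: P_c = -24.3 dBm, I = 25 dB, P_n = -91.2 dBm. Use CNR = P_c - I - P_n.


CNR = -24.3 - 25 - (-91.2) = 41.9 dB

41.9 dB


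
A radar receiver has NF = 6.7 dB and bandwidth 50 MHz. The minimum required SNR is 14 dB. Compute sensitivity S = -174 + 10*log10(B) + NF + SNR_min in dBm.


10*log10(50000000.0) = 76.99
S = -174 + 76.99 + 6.7 + 14 = -76.3 dBm

-76.3 dBm


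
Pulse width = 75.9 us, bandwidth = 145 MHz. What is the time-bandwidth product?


TBP = 75.9 * 145 = 11005.5

11005.5


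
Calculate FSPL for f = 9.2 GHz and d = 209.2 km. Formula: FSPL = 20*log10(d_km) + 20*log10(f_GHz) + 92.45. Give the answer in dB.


20*log10(209.2) = 46.41
20*log10(9.2) = 19.28
FSPL = 158.1 dB

158.1 dB


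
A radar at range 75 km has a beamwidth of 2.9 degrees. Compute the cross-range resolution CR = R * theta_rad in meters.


BW_rad = 0.050614548
CR = 75000 * 0.050614548 = 3796.1 m

3796.1 m


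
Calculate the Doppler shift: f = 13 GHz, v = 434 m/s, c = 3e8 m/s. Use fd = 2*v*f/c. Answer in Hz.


fd = 2 * 434 * 13000000000.0 / 3e8 = 37613.3 Hz

37613.3 Hz


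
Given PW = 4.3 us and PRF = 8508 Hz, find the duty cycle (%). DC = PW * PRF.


DC = 4.3e-6 * 8508 * 100 = 3.66%

3.66%


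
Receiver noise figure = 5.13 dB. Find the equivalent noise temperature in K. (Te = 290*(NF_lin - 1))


NF_lin = 10^(5.13/10) = 3.258367
Te = 290 * (3.258367 - 1) = 654.9 K

654.9 K


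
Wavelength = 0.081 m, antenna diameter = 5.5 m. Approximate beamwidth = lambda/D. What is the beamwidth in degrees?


BW_rad = 0.081 / 5.5 = 0.014727
BW_deg = 0.84 degrees

0.84 degrees


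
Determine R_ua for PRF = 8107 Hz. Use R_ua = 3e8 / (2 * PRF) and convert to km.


R_ua = 3e8 / (2 * 8107) = 18502.5 m = 18.5 km

18.5 km


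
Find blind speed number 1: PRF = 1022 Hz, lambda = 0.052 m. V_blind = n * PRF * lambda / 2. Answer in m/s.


V_blind = 1 * 1022 * 0.052 / 2 = 26.6 m/s

26.6 m/s


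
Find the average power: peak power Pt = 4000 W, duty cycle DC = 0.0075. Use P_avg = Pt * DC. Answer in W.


P_avg = 4000 * 0.0075 = 30.0 W

30.0 W


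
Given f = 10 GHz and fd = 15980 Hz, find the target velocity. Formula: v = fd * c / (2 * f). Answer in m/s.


v = 15980 * 3e8 / (2 * 10000000000.0) = 239.7 m/s

239.7 m/s


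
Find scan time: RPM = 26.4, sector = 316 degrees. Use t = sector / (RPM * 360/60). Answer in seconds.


t = 316 / (26.4 * 360) * 60 = 1.99 s

1.99 s


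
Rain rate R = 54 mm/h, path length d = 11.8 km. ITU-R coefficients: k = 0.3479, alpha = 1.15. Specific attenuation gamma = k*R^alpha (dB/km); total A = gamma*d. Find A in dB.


gamma = 0.3479 * 54^1.15 = 34.1749 dB/km
A = 34.1749 * 11.8 = 403.26 dB

403.26 dB


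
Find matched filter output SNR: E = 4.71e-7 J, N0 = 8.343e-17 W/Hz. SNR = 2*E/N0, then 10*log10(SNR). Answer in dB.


SNR_lin = 2 * 4.71e-7 / 8.343e-17 = 1.129e10
SNR_dB = 10*log10(1.129e10) = 100.5 dB

100.5 dB


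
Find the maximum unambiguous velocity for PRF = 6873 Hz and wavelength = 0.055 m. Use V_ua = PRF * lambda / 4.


V_ua = 6873 * 0.055 / 4 = 94.5 m/s

94.5 m/s


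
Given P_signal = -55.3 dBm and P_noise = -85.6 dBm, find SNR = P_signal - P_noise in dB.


SNR = -55.3 - (-85.6) = 30.3 dB

30.3 dB


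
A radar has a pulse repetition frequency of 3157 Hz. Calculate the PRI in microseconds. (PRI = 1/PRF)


PRI = 1/3157 = 0.0003167564 s = 316.8 us

316.8 us


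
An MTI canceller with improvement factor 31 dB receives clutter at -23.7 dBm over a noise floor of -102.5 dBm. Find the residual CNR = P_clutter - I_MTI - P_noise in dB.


CNR = -23.7 - 31 - (-102.5) = 47.8 dB

47.8 dB


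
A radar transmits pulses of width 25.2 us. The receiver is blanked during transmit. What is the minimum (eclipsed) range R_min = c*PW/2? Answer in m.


R_min = 3e8 * 25.2e-6 / 2 = 3780.0 m

3780.0 m


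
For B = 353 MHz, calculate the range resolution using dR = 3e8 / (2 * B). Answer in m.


dR = 3e8 / (2 * 353000000.0) = 0.42 m

0.42 m


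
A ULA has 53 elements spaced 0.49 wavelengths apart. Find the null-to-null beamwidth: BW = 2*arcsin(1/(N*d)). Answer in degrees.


1/(N*d) = 1/(53*0.49) = 0.038506
BW = 2*arcsin(0.038506) = 4.4 degrees

4.4 degrees


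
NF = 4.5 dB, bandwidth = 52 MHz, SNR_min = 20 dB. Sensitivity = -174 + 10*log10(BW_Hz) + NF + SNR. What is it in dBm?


10*log10(52000000.0) = 77.16
S = -174 + 77.16 + 4.5 + 20 = -72.3 dBm

-72.3 dBm


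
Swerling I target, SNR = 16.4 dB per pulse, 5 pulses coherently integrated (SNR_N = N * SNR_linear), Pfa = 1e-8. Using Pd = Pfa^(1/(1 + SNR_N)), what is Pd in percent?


SNR_lin = 10^(16.4/10) = 43.65158
SNR_N = 5 * 43.65158 = 218.2579
1/(1 + SNR_N) = 1/219.2579 = 0.0045608
Pd = (1e-8)^0.0045608 = 0.91942
Pd = 91.9%

91.9%
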